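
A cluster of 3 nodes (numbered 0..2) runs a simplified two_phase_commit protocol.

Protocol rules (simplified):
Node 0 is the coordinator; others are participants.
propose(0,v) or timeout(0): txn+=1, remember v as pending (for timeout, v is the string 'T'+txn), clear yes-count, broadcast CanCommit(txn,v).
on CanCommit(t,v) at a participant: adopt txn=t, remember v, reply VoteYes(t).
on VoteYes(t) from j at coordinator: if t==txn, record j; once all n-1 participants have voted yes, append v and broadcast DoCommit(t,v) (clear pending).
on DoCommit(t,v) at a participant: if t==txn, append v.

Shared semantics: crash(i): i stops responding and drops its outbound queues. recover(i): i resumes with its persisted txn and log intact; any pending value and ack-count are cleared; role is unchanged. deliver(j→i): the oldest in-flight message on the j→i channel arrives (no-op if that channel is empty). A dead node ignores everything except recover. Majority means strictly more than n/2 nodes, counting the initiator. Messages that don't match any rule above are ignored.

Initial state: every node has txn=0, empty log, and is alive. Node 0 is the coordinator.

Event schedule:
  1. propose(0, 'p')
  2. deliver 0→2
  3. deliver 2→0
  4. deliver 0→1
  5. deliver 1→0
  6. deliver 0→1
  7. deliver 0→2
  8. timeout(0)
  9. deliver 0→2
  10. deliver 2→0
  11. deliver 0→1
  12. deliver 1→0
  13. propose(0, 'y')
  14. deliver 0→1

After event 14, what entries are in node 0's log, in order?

p,T2

1. propose(0,'p'):  <0:coor t1 ->
2. deliver 0→2:  <2:part t1 ->
3. deliver 2→0:  nop
4. deliver 0→1:  <1:part t1 ->
5. deliver 1→0:  <0:coor t1 p>
6. deliver 0→1:  <1:part t1 p>
7. deliver 0→2:  <2:part t1 p>
8. timeout(0):  <0:coor t2 p>
9. deliver 0→2:  <2:part t2 p>
10. deliver 2→0:  nop
11. deliver 0→1:  <1:part t2 p>
12. deliver 1→0:  <0:coor t2 p,T2>
13. propose(0,'y'):  <0:coor t3 p,T2>
14. deliver 0→1:  <1:part t2 p,T2>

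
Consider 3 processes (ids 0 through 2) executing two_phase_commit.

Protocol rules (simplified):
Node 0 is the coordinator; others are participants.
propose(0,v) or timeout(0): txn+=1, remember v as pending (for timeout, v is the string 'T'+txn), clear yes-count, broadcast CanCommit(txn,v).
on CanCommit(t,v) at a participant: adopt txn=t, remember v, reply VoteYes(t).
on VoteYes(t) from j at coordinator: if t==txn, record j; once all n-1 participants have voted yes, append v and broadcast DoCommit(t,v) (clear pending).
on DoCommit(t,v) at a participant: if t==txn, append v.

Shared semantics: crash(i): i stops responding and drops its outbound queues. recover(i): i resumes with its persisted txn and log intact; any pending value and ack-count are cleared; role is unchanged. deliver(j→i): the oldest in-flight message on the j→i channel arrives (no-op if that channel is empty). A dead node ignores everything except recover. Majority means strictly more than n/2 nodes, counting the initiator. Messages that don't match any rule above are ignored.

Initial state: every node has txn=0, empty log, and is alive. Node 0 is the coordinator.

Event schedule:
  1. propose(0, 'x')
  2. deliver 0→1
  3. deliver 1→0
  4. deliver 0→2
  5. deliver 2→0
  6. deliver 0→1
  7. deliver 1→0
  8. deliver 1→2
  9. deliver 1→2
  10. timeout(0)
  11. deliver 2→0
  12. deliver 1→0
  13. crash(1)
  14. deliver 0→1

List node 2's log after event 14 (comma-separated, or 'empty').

empty

1. propose(0,'x'):  <0:coor t1 ->
2. deliver 0→1:  <1:part t1 ->
3. deliver 1→0:  nop
4. deliver 0→2:  <2:part t1 ->
5. deliver 2→0:  <0:coor t1 x>
6. deliver 0→1:  <1:part t1 x>
7. deliver 1→0:  nop
8. deliver 1→2:  nop
9. deliver 1→2:  nop
10. timeout(0):  <0:coor t2 x>
11. deliver 2→0:  nop
12. deliver 1→0:  nop
13. crash(1):  <1:✗part t1 x>
14. deliver 0→1:  nop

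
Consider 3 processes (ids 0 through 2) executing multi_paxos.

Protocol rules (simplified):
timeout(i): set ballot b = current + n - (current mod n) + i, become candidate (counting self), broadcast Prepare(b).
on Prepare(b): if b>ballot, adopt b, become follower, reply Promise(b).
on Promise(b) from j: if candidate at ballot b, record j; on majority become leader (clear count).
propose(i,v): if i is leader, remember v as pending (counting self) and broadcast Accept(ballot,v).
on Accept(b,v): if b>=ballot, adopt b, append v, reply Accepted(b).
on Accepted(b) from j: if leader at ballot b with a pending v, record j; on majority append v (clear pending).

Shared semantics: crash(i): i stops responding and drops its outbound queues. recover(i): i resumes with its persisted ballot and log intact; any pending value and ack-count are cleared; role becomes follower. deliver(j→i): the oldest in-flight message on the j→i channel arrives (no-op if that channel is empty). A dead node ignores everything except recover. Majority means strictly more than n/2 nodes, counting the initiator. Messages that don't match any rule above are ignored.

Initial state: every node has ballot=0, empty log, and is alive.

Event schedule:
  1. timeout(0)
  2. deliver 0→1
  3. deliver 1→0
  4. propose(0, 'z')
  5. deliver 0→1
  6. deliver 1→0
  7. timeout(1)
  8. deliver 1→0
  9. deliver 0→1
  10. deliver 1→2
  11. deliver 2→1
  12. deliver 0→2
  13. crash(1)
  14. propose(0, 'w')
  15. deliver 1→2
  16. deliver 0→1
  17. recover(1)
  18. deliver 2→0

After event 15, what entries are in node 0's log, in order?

z

after 1 — timeout(0): n0:cand/b3/[-]
after 2 — deliver 0→1: n1:foll/b3/[-]
after 3 — deliver 1→0: n0:lead/b3/[-]
after 4 — propose(0,'z'): ·
after 5 — deliver 0→1: n1:foll/b3/[z]
after 6 — deliver 1→0: n0:lead/b3/[z]
after 7 — timeout(1): n1:cand/b7/[z]
after 8 — deliver 1→0: n0:foll/b7/[z]
after 9 — deliver 0→1: n1:lead/b7/[z]
after 10 — deliver 1→2: n2:foll/b7/[-]
after 11 — deliver 2→1: ·
after 12 — deliver 0→2: ·
after 13 — crash(1): n1:✗lead/b7/[z]
after 14 — propose(0,'w'): ·
after 15 — deliver 1→2: ·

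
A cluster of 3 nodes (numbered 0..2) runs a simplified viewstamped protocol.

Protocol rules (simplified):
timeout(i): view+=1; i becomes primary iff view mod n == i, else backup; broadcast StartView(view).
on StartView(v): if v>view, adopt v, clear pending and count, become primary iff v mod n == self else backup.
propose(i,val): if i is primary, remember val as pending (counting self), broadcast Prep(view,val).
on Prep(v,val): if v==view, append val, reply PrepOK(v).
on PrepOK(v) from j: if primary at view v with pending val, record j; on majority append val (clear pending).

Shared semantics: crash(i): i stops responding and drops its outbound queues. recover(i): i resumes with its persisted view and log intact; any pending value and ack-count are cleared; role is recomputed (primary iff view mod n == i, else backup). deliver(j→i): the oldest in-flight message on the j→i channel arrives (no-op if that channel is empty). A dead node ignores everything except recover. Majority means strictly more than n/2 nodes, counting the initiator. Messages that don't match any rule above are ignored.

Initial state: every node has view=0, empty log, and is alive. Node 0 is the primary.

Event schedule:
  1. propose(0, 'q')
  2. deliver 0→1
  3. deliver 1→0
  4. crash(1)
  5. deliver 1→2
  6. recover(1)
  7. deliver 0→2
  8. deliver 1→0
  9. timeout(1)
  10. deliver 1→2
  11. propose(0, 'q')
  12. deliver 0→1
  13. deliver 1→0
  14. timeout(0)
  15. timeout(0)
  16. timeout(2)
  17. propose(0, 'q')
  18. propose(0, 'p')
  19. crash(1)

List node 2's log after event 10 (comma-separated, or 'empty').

step 1 propose(0,'q'): —
step 2 deliver 0→1: 1={back,v=0,log=q}
step 3 deliver 1→0: 0={prim,v=0,log=q}
step 4 crash(1): 1={✗back,v=0,log=q}
step 5 deliver 1→2: —
step 6 recover(1): 1={back,v=0,log=q}
step 7 deliver 0→2: 2={back,v=0,log=q}
step 8 deliver 1→0: —
step 9 timeout(1): 1={prim,v=1,log=q}
step 10 deliver 1→2: 2={back,v=1,log=q}

q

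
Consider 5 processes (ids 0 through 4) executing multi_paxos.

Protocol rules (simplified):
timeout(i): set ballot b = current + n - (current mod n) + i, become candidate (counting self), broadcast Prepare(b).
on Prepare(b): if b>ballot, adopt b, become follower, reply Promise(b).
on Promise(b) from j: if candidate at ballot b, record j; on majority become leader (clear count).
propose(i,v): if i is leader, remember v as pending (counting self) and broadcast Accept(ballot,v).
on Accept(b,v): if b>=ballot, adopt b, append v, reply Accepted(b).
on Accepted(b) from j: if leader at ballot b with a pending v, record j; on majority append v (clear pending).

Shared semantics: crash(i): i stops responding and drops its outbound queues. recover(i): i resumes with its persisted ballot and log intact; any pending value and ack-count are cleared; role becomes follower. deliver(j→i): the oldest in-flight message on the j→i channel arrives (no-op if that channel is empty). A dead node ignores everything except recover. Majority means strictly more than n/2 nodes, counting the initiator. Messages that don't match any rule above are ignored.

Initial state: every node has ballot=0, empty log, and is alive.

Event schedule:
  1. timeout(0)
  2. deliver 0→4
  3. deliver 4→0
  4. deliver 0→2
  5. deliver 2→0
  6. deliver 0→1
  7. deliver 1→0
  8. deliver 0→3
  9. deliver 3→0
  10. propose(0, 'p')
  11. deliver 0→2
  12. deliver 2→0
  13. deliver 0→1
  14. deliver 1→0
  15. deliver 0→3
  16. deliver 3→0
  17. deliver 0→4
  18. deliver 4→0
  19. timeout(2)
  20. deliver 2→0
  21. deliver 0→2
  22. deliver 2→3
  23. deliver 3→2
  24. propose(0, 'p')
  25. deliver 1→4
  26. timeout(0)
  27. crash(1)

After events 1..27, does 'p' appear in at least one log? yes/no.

yes

step 1 timeout(0): 0={cand,b=5,log=-}
step 2 deliver 0→4: 4={foll,b=5,log=-}
step 3 deliver 4→0: —
step 4 deliver 0→2: 2={foll,b=5,log=-}
step 5 deliver 2→0: 0={lead,b=5,log=-}
step 6 deliver 0→1: 1={foll,b=5,log=-}
step 7 deliver 1→0: —
step 8 deliver 0→3: 3={foll,b=5,log=-}
step 9 deliver 3→0: —
step 10 propose(0,'p'): —
step 11 deliver 0→2: 2={foll,b=5,log=p}
step 12 deliver 2→0: —
step 13 deliver 0→1: 1={foll,b=5,log=p}
step 14 deliver 1→0: 0={lead,b=5,log=p}
step 15 deliver 0→3: 3={foll,b=5,log=p}
step 16 deliver 3→0: —
step 17 deliver 0→4: 4={foll,b=5,log=p}
step 18 deliver 4→0: —
step 19 timeout(2): 2={cand,b=12,log=p}
step 20 deliver 2→0: 0={foll,b=12,log=p}
step 21 deliver 0→2: —
step 22 deliver 2→3: 3={foll,b=12,log=p}
step 23 deliver 3→2: 2={lead,b=12,log=p}
step 24 propose(0,'p'): —
step 25 deliver 1→4: —
step 26 timeout(0): 0={cand,b=15,log=p}
step 27 crash(1): 1={✗foll,b=5,log=p}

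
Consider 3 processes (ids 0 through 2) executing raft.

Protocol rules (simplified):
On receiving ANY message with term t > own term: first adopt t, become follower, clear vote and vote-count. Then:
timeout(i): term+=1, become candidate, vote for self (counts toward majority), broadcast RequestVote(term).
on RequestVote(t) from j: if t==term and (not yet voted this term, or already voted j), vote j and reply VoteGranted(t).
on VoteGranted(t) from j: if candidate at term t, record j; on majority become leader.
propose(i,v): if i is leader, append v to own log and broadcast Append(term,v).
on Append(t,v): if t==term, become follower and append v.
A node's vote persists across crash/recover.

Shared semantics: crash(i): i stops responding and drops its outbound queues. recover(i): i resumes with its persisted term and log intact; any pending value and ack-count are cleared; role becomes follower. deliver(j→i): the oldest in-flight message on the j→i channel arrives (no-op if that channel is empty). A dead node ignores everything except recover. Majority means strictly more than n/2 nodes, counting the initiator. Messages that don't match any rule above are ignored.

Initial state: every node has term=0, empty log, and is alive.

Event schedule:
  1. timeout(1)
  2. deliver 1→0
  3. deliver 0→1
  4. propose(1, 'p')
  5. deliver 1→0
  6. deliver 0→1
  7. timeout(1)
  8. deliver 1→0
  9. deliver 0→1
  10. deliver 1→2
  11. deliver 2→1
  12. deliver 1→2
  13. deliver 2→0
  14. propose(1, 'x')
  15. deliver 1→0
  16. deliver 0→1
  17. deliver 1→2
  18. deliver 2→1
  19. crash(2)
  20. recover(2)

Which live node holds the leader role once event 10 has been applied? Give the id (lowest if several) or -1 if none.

step 1 timeout(1): 1={cand,t=1,log=-}
step 2 deliver 1→0: 0={foll,t=1,log=-}
step 3 deliver 0→1: 1={lead,t=1,log=-}
step 4 propose(1,'p'): 1={lead,t=1,log=p}
step 5 deliver 1→0: 0={foll,t=1,log=p}
step 6 deliver 0→1: —
step 7 timeout(1): 1={cand,t=2,log=p}
step 8 deliver 1→0: 0={foll,t=2,log=p}
step 9 deliver 0→1: 1={lead,t=2,log=p}
step 10 deliver 1→2: 2={foll,t=1,log=-}

1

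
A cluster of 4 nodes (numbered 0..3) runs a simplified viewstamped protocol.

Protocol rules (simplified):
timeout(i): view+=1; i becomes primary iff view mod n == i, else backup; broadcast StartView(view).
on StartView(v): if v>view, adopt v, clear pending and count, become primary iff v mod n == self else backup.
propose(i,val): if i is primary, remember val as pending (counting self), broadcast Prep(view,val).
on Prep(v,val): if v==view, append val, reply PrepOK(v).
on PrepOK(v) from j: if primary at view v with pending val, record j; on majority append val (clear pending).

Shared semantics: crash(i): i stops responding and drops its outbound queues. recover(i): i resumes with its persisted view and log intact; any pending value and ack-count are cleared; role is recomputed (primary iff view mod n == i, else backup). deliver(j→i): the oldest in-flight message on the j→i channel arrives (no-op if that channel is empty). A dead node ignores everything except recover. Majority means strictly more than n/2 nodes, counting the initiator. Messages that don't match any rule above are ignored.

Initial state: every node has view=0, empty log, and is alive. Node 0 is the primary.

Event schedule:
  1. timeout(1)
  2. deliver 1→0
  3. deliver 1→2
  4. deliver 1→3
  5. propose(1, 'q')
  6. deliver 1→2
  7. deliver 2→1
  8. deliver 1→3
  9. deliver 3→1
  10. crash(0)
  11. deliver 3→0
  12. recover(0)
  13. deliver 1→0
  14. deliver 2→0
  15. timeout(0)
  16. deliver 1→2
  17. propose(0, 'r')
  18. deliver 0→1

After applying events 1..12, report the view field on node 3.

1

1. timeout(1):  <1:prim v1 ->
2. deliver 1→0:  <0:back v1 ->
3. deliver 1→2:  <2:back v1 ->
4. deliver 1→3:  <3:back v1 ->
5. propose(1,'q'):  nop
6. deliver 1→2:  <2:back v1 q>
7. deliver 2→1:  nop
8. deliver 1→3:  <3:back v1 q>
9. deliver 3→1:  <1:prim v1 q>
10. crash(0):  <0:✗back v1 ->
11. deliver 3→0:  nop
12. recover(0):  <0:back v1 ->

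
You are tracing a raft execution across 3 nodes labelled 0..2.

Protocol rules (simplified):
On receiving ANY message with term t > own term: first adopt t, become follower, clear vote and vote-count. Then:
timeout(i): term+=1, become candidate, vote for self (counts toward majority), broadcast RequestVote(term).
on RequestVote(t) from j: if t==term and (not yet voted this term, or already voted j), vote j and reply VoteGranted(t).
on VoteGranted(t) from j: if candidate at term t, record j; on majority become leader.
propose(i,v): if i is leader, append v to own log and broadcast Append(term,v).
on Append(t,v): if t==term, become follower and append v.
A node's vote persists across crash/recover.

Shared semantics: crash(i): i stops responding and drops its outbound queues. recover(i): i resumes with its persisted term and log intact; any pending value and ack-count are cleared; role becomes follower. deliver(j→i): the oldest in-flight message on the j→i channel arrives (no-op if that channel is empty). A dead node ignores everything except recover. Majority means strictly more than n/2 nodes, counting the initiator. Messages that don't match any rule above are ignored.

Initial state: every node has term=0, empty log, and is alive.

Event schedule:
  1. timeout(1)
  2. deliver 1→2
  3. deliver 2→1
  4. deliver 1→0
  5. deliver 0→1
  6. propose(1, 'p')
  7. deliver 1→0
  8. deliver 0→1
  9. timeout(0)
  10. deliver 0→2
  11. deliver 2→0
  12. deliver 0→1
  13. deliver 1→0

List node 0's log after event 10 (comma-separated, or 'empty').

e1 timeout(1): 1[cand,t=1,-]
e2 deliver 1→2: 2[foll,t=1,-]
e3 deliver 2→1: 1[lead,t=1,-]
e4 deliver 1→0: 0[foll,t=1,-]
e5 deliver 0→1: ·
e6 propose(1,'p'): 1[lead,t=1,p]
e7 deliver 1→0: 0[foll,t=1,p]
e8 deliver 0→1: ·
e9 timeout(0): 0[cand,t=2,p]
e10 deliver 0→2: 2[foll,t=2,-]

p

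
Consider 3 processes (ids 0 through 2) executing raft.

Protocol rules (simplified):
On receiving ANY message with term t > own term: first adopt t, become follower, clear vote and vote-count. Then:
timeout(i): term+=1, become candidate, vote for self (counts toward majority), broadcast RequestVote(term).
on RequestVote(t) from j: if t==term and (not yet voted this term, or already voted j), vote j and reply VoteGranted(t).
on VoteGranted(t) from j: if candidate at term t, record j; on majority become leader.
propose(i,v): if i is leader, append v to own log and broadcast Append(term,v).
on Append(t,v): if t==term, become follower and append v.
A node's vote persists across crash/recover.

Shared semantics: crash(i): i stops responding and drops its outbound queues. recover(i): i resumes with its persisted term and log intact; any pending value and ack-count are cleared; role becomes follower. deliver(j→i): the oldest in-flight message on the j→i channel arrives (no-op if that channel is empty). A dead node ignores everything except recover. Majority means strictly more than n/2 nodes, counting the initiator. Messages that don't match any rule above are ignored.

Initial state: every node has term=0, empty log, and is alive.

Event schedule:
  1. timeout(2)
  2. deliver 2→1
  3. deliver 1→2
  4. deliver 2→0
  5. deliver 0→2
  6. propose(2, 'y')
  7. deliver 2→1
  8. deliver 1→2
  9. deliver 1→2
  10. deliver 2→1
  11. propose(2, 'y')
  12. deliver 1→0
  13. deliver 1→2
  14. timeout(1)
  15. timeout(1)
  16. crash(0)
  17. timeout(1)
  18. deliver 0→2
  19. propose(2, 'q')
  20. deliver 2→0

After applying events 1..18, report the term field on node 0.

e1 timeout(2): 2[cand,t=1,-]
e2 deliver 2→1: 1[foll,t=1,-]
e3 deliver 1→2: 2[lead,t=1,-]
e4 deliver 2→0: 0[foll,t=1,-]
e5 deliver 0→2: ·
e6 propose(2,'y'): 2[lead,t=1,y]
e7 deliver 2→1: 1[foll,t=1,y]
e8 deliver 1→2: ·
e9 deliver 1→2: ·
e10 deliver 2→1: ·
e11 propose(2,'y'): 2[lead,t=1,y,y]
e12 deliver 1→0: ·
e13 deliver 1→2: ·
e14 timeout(1): 1[cand,t=2,y]
e15 timeout(1): 1[cand,t=3,y]
e16 crash(0): 0[✗foll,t=1,-]
e17 timeout(1): 1[cand,t=4,y]
e18 deliver 0→2: ·

1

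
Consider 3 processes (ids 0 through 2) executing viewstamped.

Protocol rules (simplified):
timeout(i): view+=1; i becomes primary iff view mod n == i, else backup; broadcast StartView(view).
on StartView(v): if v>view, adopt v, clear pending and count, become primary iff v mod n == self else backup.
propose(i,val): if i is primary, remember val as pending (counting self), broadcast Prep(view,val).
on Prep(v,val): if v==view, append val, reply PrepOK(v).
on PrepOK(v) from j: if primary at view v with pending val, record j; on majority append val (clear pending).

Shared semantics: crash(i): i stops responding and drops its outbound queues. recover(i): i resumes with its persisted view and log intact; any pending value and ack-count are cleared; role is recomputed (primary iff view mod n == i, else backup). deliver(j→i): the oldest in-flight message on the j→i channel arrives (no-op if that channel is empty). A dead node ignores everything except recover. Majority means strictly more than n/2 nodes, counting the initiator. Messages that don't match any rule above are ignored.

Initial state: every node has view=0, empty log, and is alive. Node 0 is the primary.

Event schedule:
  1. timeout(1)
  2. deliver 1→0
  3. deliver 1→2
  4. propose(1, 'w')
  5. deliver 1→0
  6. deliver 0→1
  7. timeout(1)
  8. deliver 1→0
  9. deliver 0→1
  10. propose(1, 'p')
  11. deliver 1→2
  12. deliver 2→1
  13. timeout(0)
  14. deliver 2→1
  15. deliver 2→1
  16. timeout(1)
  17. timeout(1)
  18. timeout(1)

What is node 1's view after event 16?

step 1 timeout(1): 1={prim,v=1,log=-}
step 2 deliver 1→0: 0={back,v=1,log=-}
step 3 deliver 1→2: 2={back,v=1,log=-}
step 4 propose(1,'w'): —
step 5 deliver 1→0: 0={back,v=1,log=w}
step 6 deliver 0→1: 1={prim,v=1,log=w}
step 7 timeout(1): 1={back,v=2,log=w}
step 8 deliver 1→0: 0={back,v=2,log=w}
step 9 deliver 0→1: —
step 10 propose(1,'p'): —
step 11 deliver 1→2: 2={back,v=1,log=w}
step 12 deliver 2→1: —
step 13 timeout(0): 0={prim,v=3,log=w}
step 14 deliver 2→1: —
step 15 deliver 2→1: —
step 16 timeout(1): 1={back,v=3,log=w}

3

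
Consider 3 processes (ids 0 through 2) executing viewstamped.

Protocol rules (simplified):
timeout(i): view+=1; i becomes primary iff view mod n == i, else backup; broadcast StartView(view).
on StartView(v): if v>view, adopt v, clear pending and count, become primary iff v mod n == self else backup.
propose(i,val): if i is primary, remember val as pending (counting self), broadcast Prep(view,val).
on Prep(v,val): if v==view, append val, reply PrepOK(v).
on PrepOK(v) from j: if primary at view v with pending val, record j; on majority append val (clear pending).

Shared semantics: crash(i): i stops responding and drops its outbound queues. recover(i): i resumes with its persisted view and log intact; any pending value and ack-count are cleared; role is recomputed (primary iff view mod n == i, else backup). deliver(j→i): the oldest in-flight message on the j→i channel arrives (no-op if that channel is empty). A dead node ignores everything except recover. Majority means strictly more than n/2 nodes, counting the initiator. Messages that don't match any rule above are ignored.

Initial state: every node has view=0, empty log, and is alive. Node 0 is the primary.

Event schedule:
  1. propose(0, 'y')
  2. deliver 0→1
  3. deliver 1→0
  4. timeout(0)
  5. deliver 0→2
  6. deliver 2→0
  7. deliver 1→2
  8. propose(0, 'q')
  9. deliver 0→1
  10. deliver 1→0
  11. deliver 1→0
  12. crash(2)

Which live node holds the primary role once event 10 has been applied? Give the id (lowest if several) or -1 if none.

[1] propose(0,'y') → ∅
[2] deliver 0→1 → N1(back v0 [y])
[3] deliver 1→0 → N0(prim v0 [y])
[4] timeout(0) → N0(back v1 [y])
[5] deliver 0→2 → N2(back v0 [y])
[6] deliver 2→0 → ∅
[7] deliver 1→2 → ∅
[8] propose(0,'q') → ∅
[9] deliver 0→1 → N1(prim v1 [y])
[10] deliver 1→0 → ∅

1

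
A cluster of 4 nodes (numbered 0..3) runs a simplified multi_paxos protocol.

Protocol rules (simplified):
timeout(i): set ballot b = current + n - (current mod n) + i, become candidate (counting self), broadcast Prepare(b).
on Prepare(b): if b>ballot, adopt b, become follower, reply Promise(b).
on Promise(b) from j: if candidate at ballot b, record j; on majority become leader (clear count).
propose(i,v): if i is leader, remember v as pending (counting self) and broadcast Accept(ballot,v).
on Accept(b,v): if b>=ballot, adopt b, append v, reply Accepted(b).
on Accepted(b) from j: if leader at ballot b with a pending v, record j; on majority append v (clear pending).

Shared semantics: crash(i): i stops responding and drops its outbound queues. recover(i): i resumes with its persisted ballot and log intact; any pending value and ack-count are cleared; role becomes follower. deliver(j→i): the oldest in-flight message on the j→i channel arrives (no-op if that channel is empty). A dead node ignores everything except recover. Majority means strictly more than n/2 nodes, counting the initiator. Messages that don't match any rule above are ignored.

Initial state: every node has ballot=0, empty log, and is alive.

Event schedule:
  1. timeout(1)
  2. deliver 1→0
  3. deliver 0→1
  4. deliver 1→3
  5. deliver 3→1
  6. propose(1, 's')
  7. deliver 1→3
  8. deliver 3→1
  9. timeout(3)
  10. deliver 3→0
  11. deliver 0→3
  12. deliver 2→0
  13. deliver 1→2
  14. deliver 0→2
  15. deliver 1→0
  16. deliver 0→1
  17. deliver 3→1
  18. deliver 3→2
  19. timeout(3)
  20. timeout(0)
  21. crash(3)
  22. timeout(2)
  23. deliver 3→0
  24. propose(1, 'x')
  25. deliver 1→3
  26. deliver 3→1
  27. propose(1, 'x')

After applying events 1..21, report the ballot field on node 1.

11

after 1 — timeout(1): n1:cand/b5/[-]
after 2 — deliver 1→0: n0:foll/b5/[-]
after 3 — deliver 0→1: ·
after 4 — deliver 1→3: n3:foll/b5/[-]
after 5 — deliver 3→1: n1:lead/b5/[-]
after 6 — propose(1,'s'): ·
after 7 — deliver 1→3: n3:foll/b5/[s]
after 8 — deliver 3→1: ·
after 9 — timeout(3): n3:cand/b11/[s]
after 10 — deliver 3→0: n0:foll/b11/[-]
after 11 — deliver 0→3: ·
after 12 — deliver 2→0: ·
after 13 — deliver 1→2: n2:foll/b5/[-]
after 14 — deliver 0→2: ·
after 15 — deliver 1→0: ·
after 16 — deliver 0→1: ·
after 17 — deliver 3→1: n1:foll/b11/[-]
after 18 — deliver 3→2: n2:foll/b11/[-]
after 19 — timeout(3): n3:cand/b15/[s]
after 20 — timeout(0): n0:cand/b12/[-]
after 21 — crash(3): n3:✗cand/b15/[s]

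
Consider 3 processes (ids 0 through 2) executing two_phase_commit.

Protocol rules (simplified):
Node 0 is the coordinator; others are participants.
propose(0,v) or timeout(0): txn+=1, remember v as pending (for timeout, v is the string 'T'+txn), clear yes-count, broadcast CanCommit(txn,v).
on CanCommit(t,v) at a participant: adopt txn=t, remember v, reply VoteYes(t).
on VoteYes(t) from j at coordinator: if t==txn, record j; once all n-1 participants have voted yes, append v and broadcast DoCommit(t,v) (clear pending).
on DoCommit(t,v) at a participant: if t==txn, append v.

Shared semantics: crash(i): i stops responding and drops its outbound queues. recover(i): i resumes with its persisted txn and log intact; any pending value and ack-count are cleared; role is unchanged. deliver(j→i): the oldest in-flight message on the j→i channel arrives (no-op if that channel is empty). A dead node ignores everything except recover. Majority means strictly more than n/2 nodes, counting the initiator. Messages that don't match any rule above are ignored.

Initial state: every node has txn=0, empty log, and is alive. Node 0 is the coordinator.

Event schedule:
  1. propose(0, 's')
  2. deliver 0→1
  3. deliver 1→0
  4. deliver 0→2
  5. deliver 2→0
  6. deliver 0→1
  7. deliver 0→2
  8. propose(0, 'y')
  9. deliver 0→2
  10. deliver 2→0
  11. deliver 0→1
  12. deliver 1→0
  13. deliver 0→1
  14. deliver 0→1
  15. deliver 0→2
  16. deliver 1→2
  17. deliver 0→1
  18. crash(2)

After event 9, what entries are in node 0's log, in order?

after 1 — propose(0,'s'): n0:coor/t1/[-]
after 2 — deliver 0→1: n1:part/t1/[-]
after 3 — deliver 1→0: ·
after 4 — deliver 0→2: n2:part/t1/[-]
after 5 — deliver 2→0: n0:coor/t1/[s]
after 6 — deliver 0→1: n1:part/t1/[s]
after 7 — deliver 0→2: n2:part/t1/[s]
after 8 — propose(0,'y'): n0:coor/t2/[s]
after 9 — deliver 0→2: n2:part/t2/[s]

s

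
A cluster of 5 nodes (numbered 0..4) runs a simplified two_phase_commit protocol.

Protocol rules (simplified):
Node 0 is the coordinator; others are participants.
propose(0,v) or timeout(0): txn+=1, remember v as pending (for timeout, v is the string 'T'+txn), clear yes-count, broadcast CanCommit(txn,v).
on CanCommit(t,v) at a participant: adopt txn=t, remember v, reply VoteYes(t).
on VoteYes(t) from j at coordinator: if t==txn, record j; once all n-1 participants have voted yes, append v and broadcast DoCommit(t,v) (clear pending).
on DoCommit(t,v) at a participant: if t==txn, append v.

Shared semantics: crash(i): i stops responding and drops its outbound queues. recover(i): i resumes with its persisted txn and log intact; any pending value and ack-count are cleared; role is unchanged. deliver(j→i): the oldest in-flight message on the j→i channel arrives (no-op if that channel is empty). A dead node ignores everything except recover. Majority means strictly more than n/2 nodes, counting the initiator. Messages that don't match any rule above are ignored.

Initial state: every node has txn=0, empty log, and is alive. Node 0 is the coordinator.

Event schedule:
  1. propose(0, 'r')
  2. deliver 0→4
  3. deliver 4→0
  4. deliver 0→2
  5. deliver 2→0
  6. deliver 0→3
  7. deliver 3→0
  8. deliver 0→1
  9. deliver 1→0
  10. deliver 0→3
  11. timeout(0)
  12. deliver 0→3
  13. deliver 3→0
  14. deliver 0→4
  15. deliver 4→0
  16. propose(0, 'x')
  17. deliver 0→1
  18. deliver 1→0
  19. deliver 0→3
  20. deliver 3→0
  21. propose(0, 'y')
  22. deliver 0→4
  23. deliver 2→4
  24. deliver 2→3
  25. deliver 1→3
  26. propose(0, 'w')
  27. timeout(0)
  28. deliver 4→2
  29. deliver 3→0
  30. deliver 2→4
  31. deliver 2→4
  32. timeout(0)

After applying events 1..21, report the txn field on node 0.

1. propose(0,'r'):  <0:coor t1 ->
2. deliver 0→4:  <4:part t1 ->
3. deliver 4→0:  nop
4. deliver 0→2:  <2:part t1 ->
5. deliver 2→0:  nop
6. deliver 0→3:  <3:part t1 ->
7. deliver 3→0:  nop
8. deliver 0→1:  <1:part t1 ->
9. deliver 1→0:  <0:coor t1 r>
10. deliver 0→3:  <3:part t1 r>
11. timeout(0):  <0:coor t2 r>
12. deliver 0→3:  <3:part t2 r>
13. deliver 3→0:  nop
14. deliver 0→4:  <4:part t1 r>
15. deliver 4→0:  nop
16. propose(0,'x'):  <0:coor t3 r>
17. deliver 0→1:  <1:part t1 r>
18. deliver 1→0:  nop
19. deliver 0→3:  <3:part t3 r>
20. deliver 3→0:  nop
21. propose(0,'y'):  <0:coor t4 r>

4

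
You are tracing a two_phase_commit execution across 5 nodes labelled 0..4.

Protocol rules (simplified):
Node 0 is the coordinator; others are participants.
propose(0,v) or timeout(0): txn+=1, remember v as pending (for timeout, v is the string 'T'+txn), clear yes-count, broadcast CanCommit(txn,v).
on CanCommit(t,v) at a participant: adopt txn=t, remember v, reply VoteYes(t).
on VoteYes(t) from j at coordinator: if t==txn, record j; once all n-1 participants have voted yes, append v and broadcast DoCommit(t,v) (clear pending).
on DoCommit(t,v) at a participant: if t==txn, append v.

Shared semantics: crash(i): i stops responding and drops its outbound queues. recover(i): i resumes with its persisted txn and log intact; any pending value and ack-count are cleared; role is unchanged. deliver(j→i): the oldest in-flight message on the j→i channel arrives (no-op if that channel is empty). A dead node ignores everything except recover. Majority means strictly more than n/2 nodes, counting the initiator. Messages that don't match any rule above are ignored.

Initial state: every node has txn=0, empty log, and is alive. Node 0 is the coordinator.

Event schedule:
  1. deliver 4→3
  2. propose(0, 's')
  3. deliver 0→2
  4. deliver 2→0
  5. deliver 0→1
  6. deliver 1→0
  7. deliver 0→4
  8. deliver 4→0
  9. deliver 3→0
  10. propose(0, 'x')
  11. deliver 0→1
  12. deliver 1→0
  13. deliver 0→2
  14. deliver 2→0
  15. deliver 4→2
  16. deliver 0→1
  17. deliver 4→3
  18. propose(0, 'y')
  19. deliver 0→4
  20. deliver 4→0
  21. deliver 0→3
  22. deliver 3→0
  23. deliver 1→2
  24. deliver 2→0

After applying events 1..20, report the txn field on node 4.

1. deliver 4→3:  nop
2. propose(0,'s'):  <0:coor t1 ->
3. deliver 0→2:  <2:part t1 ->
4. deliver 2→0:  nop
5. deliver 0→1:  <1:part t1 ->
6. deliver 1→0:  nop
7. deliver 0→4:  <4:part t1 ->
8. deliver 4→0:  nop
9. deliver 3→0:  nop
10. propose(0,'x'):  <0:coor t2 ->
11. deliver 0→1:  <1:part t2 ->
12. deliver 1→0:  nop
13. deliver 0→2:  <2:part t2 ->
14. deliver 2→0:  nop
15. deliver 4→2:  nop
16. deliver 0→1:  nop
17. deliver 4→3:  nop
18. propose(0,'y'):  <0:coor t3 ->
19. deliver 0→4:  <4:part t2 ->
20. deliver 4→0:  nop

2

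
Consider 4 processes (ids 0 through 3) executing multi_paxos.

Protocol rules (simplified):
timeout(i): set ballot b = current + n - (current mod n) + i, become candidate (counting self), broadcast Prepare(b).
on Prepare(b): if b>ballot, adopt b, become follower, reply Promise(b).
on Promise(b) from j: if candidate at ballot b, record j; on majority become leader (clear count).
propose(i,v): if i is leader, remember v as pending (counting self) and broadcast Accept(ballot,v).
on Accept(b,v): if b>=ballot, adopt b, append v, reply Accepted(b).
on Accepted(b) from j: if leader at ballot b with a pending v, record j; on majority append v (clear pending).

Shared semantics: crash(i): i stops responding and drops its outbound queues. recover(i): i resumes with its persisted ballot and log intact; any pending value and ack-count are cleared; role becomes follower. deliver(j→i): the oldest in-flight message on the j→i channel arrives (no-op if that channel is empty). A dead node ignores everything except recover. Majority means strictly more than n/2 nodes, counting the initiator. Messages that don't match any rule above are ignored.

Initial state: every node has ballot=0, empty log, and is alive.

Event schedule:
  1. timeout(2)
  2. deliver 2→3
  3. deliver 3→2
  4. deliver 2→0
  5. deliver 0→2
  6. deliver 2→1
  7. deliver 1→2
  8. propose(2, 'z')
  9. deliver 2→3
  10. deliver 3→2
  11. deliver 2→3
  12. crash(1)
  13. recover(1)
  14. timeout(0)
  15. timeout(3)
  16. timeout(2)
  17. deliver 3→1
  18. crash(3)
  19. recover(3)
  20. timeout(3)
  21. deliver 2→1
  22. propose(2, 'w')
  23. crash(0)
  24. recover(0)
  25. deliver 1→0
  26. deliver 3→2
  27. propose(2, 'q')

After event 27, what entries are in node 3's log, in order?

1. timeout(2):  <2:cand b6 ->
2. deliver 2→3:  <3:foll b6 ->
3. deliver 3→2:  nop
4. deliver 2→0:  <0:foll b6 ->
5. deliver 0→2:  <2:lead b6 ->
6. deliver 2→1:  <1:foll b6 ->
7. deliver 1→2:  nop
8. propose(2,'z'):  nop
9. deliver 2→3:  <3:foll b6 z>
10. deliver 3→2:  nop
11. deliver 2→3:  nop
12. crash(1):  <1:✗foll b6 ->
13. recover(1):  <1:foll b6 ->
14. timeout(0):  <0:cand b8 ->
15. timeout(3):  <3:cand b11 z>
16. timeout(2):  <2:cand b10 ->
17. deliver 3→1:  <1:foll b11 ->
18. crash(3):  <3:✗cand b11 z>
19. recover(3):  <3:foll b11 z>
20. timeout(3):  <3:cand b15 z>
21. deliver 2→1:  nop
22. propose(2,'w'):  nop
23. crash(0):  <0:✗cand b8 ->
24. recover(0):  <0:foll b8 ->
25. deliver 1→0:  nop
26. deliver 3→2:  <2:foll b15 ->
27. propose(2,'q'):  nop

z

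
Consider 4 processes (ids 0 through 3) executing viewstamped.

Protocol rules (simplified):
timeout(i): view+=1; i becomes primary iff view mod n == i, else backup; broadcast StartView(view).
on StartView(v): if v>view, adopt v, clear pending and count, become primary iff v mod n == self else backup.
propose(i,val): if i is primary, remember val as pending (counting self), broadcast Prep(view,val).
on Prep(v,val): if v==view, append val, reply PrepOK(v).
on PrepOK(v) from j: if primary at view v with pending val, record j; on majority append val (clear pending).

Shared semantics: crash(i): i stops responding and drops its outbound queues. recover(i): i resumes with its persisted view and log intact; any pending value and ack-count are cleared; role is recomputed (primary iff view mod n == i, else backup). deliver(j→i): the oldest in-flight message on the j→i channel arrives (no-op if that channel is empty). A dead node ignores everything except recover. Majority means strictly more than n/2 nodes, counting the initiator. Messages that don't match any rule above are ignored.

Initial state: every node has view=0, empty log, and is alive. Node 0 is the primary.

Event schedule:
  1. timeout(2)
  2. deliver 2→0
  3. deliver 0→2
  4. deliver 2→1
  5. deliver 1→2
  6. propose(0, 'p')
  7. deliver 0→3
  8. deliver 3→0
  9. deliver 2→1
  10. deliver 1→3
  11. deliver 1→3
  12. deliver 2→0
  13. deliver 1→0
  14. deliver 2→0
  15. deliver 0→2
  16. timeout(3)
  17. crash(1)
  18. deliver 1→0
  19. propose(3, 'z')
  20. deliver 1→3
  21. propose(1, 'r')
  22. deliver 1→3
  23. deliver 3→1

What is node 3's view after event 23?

step 1 timeout(2): 2={back,v=1,log=-}
step 2 deliver 2→0: 0={back,v=1,log=-}
step 3 deliver 0→2: —
step 4 deliver 2→1: 1={prim,v=1,log=-}
step 5 deliver 1→2: —
step 6 propose(0,'p'): —
step 7 deliver 0→3: —
step 8 deliver 3→0: —
step 9 deliver 2→1: —
step 10 deliver 1→3: —
step 11 deliver 1→3: —
step 12 deliver 2→0: —
step 13 deliver 1→0: —
step 14 deliver 2→0: —
step 15 deliver 0→2: —
step 16 timeout(3): 3={back,v=1,log=-}
step 17 crash(1): 1={✗prim,v=1,log=-}
step 18 deliver 1→0: —
step 19 propose(3,'z'): —
step 20 deliver 1→3: —
step 21 propose(1,'r'): —
step 22 deliver 1→3: —
step 23 deliver 3→1: —

1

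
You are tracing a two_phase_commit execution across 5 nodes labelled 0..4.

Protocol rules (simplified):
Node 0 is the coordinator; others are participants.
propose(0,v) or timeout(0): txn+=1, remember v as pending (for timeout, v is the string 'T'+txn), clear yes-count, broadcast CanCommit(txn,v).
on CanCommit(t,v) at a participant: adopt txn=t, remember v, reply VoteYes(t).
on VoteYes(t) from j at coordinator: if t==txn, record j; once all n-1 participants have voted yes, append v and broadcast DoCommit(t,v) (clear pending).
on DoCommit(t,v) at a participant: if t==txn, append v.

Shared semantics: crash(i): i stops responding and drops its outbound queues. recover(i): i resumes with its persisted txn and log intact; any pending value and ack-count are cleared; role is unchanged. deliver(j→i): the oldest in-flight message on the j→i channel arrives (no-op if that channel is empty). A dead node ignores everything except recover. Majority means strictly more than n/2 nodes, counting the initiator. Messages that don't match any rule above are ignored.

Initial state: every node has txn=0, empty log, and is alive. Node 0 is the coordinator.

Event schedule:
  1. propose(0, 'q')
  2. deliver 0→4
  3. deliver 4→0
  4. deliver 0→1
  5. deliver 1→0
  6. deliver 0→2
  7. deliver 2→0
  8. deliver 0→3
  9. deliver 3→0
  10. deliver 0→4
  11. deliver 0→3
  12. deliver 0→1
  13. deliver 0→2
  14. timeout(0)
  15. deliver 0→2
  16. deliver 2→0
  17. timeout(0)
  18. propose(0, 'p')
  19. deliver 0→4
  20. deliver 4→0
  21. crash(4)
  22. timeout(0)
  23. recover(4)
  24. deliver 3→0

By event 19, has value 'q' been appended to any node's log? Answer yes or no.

1. propose(0,'q'):  <0:coor t1 ->
2. deliver 0→4:  <4:part t1 ->
3. deliver 4→0:  nop
4. deliver 0→1:  <1:part t1 ->
5. deliver 1→0:  nop
6. deliver 0→2:  <2:part t1 ->
7. deliver 2→0:  nop
8. deliver 0→3:  <3:part t1 ->
9. deliver 3→0:  <0:coor t1 q>
10. deliver 0→4:  <4:part t1 q>
11. deliver 0→3:  <3:part t1 q>
12. deliver 0→1:  <1:part t1 q>
13. deliver 0→2:  <2:part t1 q>
14. timeout(0):  <0:coor t2 q>
15. deliver 0→2:  <2:part t2 q>
16. deliver 2→0:  nop
17. timeout(0):  <0:coor t3 q>
18. propose(0,'p'):  <0:coor t4 q>
19. deliver 0→4:  <4:part t2 q>

yes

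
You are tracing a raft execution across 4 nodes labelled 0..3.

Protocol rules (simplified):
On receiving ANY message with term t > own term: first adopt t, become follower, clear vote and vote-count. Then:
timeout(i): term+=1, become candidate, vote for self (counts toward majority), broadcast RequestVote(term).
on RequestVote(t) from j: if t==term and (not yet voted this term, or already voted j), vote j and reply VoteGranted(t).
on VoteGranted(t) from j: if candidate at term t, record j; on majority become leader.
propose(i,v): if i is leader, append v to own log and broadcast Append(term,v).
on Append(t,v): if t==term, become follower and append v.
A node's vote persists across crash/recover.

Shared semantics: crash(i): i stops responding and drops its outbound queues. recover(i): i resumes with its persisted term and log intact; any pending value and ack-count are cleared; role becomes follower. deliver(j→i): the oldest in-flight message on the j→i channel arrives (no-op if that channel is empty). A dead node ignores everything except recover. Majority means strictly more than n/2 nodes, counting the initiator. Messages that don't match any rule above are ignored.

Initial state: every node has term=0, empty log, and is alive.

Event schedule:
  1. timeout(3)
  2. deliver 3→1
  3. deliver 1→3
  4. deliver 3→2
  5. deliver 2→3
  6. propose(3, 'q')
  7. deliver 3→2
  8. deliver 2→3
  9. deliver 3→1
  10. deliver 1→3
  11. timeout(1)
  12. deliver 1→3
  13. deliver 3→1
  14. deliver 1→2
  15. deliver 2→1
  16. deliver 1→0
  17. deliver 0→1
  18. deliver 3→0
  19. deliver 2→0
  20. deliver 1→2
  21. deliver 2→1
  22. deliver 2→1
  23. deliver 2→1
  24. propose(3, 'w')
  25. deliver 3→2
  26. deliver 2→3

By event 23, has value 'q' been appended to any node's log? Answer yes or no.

yes

e1 timeout(3): 3[cand,t=1,-]
e2 deliver 3→1: 1[foll,t=1,-]
e3 deliver 1→3: ·
e4 deliver 3→2: 2[foll,t=1,-]
e5 deliver 2→3: 3[lead,t=1,-]
e6 propose(3,'q'): 3[lead,t=1,q]
e7 deliver 3→2: 2[foll,t=1,q]
e8 deliver 2→3: ·
e9 deliver 3→1: 1[foll,t=1,q]
e10 deliver 1→3: ·
e11 timeout(1): 1[cand,t=2,q]
e12 deliver 1→3: 3[foll,t=2,q]
e13 deliver 3→1: ·
e14 deliver 1→2: 2[foll,t=2,q]
e15 deliver 2→1: 1[lead,t=2,q]
e16 deliver 1→0: 0[foll,t=2,-]
e17 deliver 0→1: ·
e18 deliver 3→0: ·
e19 deliver 2→0: ·
e20 deliver 1→2: ·
e21 deliver 2→1: ·
e22 deliver 2→1: ·
e23 deliver 2→1: ·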